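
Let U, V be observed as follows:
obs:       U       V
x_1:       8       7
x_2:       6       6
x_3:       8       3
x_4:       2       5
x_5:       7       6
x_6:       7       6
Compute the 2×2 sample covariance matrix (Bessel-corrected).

Step 1 — column means:
  mean(U) = (8 + 6 + 8 + 2 + 7 + 7) / 6 = 38/6 = 6.3333
  mean(V) = (7 + 6 + 3 + 5 + 6 + 6) / 6 = 33/6 = 5.5

Step 2 — sample covariance S[i,j] = (1/(n-1)) · Σ_k (x_{k,i} - mean_i) · (x_{k,j} - mean_j), with n-1 = 5.
  S[U,U] = ((1.6667)·(1.6667) + (-0.3333)·(-0.3333) + (1.6667)·(1.6667) + (-4.3333)·(-4.3333) + (0.6667)·(0.6667) + (0.6667)·(0.6667)) / 5 = 25.3333/5 = 5.0667
  S[U,V] = ((1.6667)·(1.5) + (-0.3333)·(0.5) + (1.6667)·(-2.5) + (-4.3333)·(-0.5) + (0.6667)·(0.5) + (0.6667)·(0.5)) / 5 = 1/5 = 0.2
  S[V,V] = ((1.5)·(1.5) + (0.5)·(0.5) + (-2.5)·(-2.5) + (-0.5)·(-0.5) + (0.5)·(0.5) + (0.5)·(0.5)) / 5 = 9.5/5 = 1.9

S is symmetric (S[j,i] = S[i,j]). Assembling:

S = [[5.0667, 0.2],
 [0.2, 1.9]]


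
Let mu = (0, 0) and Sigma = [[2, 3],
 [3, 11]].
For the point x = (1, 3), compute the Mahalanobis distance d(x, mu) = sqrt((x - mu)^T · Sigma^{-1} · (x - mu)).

Step 1 — centre the observation: (x - mu) = (1, 3).

Step 2 — invert Sigma. det(Sigma) = 2·11 - (3)² = 13.
  Sigma^{-1} = (1/det) · [[d, -b], [-b, a]] = [[0.8462, -0.2308],
 [-0.2308, 0.1538]].

Step 3 — form the quadratic (x - mu)^T · Sigma^{-1} · (x - mu):
  Sigma^{-1} · (x - mu) = (0.1538, 0.2308).
  (x - mu)^T · [Sigma^{-1} · (x - mu)] = (1)·(0.1538) + (3)·(0.2308) = 0.8462.

Step 4 — take square root: d = √(0.8462) ≈ 0.9199.

d(x, mu) = √(0.8462) ≈ 0.9199


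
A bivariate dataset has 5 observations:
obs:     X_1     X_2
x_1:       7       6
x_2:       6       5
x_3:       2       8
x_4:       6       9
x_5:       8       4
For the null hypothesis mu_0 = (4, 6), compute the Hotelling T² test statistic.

Step 1 — sample mean vector:
  mean(X_1) = (7 + 6 + 2 + 6 + 8) / 5 = 29/5 = 5.8
  mean(X_2) = (6 + 5 + 8 + 9 + 4) / 5 = 32/5 = 6.4
  x̄ = (5.8, 6.4),  deviation x̄ - mu_0 = (5.8, 6.4) - (4, 6) = (1.8, 0.4).

Step 2 — sample covariance matrix, S[i,j] = (1/(n-1)) · Σ_k (x_{k,i} - mean_i) · (x_{k,j} - mean_j), divisor n-1 = 4:
  S[X_1,X_1] = ((1.2)·(1.2) + (0.2)·(0.2) + (-3.8)·(-3.8) + (0.2)·(0.2) + (2.2)·(2.2)) / 4 = 20.8/4 = 5.2
  S[X_1,X_2] = ((1.2)·(-0.4) + (0.2)·(-1.4) + (-3.8)·(1.6) + (0.2)·(2.6) + (2.2)·(-2.4)) / 4 = -11.6/4 = -2.9
  S[X_2,X_2] = ((-0.4)·(-0.4) + (-1.4)·(-1.4) + (1.6)·(1.6) + (2.6)·(2.6) + (-2.4)·(-2.4)) / 4 = 17.2/4 = 4.3
  S = [[5.2, -2.9],
 [-2.9, 4.3]].

Step 3 — invert S. det(S) = 5.2·4.3 - (-2.9)² = 13.95.
  S^{-1} = (1/det) · [[d, -b], [-b, a]] = [[0.3082, 0.2079],
 [0.2079, 0.3728]].

Step 4 — quadratic form (x̄ - mu_0)^T · S^{-1} · (x̄ - mu_0):
  S^{-1} · (x̄ - mu_0) = (0.638, 0.5233),
  (x̄ - mu_0)^T · [...] = (1.8)·(0.638) + (0.4)·(0.5233) = 1.3577.

Step 5 — scale by n: T² = 5 · 1.3577 = 6.7885.

T² ≈ 6.7885


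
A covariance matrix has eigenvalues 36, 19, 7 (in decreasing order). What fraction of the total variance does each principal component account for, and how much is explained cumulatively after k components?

Step 1 — total variance = trace(Sigma) = Σ λ_i = 36 + 19 + 7 = 62.

Step 2 — fraction explained by component i = λ_i / Σ λ:
  PC1: 36/62 = 0.5806
  PC2: 19/62 = 0.3065
  PC3: 7/62 = 0.1129

Step 3 — cumulative fraction after k components = (λ_1 + ... + λ_k) / Σ λ:
  k = 1: 36/62 = 0.5806
  k = 2: (36 + 19)/62 = 55/62 = 0.8871
  k = 3: (36 + 19 + 7)/62 = 62/62 = 1

Summary (fraction, with percent):

explained: PC1 0.5806 (58.06%), PC2 0.3065 (30.65%), PC3 0.1129 (11.29%);  cumulative: 0.5806, 0.8871, 1


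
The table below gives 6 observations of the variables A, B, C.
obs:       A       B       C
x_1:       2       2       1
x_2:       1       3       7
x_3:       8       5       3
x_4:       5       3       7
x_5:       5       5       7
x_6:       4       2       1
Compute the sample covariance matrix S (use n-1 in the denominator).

Step 1 — column means:
  mean(A) = (2 + 1 + 8 + 5 + 5 + 4) / 6 = 25/6 = 4.1667
  mean(B) = (2 + 3 + 5 + 3 + 5 + 2) / 6 = 20/6 = 3.3333
  mean(C) = (1 + 7 + 3 + 7 + 7 + 1) / 6 = 26/6 = 4.3333

Step 2 — sample covariance S[i,j] = (1/(n-1)) · Σ_k (x_{k,i} - mean_i) · (x_{k,j} - mean_j), with n-1 = 5.
  S[A,A] = ((-2.1667)·(-2.1667) + (-3.1667)·(-3.1667) + (3.8333)·(3.8333) + (0.8333)·(0.8333) + (0.8333)·(0.8333) + (-0.1667)·(-0.1667)) / 5 = 30.8333/5 = 6.1667
  S[A,B] = ((-2.1667)·(-1.3333) + (-3.1667)·(-0.3333) + (3.8333)·(1.6667) + (0.8333)·(-0.3333) + (0.8333)·(1.6667) + (-0.1667)·(-1.3333)) / 5 = 11.6667/5 = 2.3333
  S[A,C] = ((-2.1667)·(-3.3333) + (-3.1667)·(2.6667) + (3.8333)·(-1.3333) + (0.8333)·(2.6667) + (0.8333)·(2.6667) + (-0.1667)·(-3.3333)) / 5 = -1.3333/5 = -0.2667
  S[B,B] = ((-1.3333)·(-1.3333) + (-0.3333)·(-0.3333) + (1.6667)·(1.6667) + (-0.3333)·(-0.3333) + (1.6667)·(1.6667) + (-1.3333)·(-1.3333)) / 5 = 9.3333/5 = 1.8667
  S[B,C] = ((-1.3333)·(-3.3333) + (-0.3333)·(2.6667) + (1.6667)·(-1.3333) + (-0.3333)·(2.6667) + (1.6667)·(2.6667) + (-1.3333)·(-3.3333)) / 5 = 9.3333/5 = 1.8667
  S[C,C] = ((-3.3333)·(-3.3333) + (2.6667)·(2.6667) + (-1.3333)·(-1.3333) + (2.6667)·(2.6667) + (2.6667)·(2.6667) + (-3.3333)·(-3.3333)) / 5 = 45.3333/5 = 9.0667

S is symmetric (S[j,i] = S[i,j]). Assembling:

S = [[6.1667, 2.3333, -0.2667],
 [2.3333, 1.8667, 1.8667],
 [-0.2667, 1.8667, 9.0667]]


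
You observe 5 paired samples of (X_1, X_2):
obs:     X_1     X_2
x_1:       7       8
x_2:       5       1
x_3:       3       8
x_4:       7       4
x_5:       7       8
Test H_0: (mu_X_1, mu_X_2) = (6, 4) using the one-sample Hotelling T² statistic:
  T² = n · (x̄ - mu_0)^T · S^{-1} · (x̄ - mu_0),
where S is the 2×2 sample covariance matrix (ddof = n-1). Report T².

Step 1 — sample mean vector:
  mean(X_1) = (7 + 5 + 3 + 7 + 7) / 5 = 29/5 = 5.8
  mean(X_2) = (8 + 1 + 8 + 4 + 8) / 5 = 29/5 = 5.8
  x̄ = (5.8, 5.8),  deviation x̄ - mu_0 = (5.8, 5.8) - (6, 4) = (-0.2, 1.8).

Step 2 — sample covariance matrix, S[i,j] = (1/(n-1)) · Σ_k (x_{k,i} - mean_i) · (x_{k,j} - mean_j), divisor n-1 = 4:
  S[X_1,X_1] = ((1.2)·(1.2) + (-0.8)·(-0.8) + (-2.8)·(-2.8) + (1.2)·(1.2) + (1.2)·(1.2)) / 4 = 12.8/4 = 3.2
  S[X_1,X_2] = ((1.2)·(2.2) + (-0.8)·(-4.8) + (-2.8)·(2.2) + (1.2)·(-1.8) + (1.2)·(2.2)) / 4 = 0.8/4 = 0.2
  S[X_2,X_2] = ((2.2)·(2.2) + (-4.8)·(-4.8) + (2.2)·(2.2) + (-1.8)·(-1.8) + (2.2)·(2.2)) / 4 = 40.8/4 = 10.2
  S = [[3.2, 0.2],
 [0.2, 10.2]].

Step 3 — invert S. det(S) = 3.2·10.2 - (0.2)² = 32.6.
  S^{-1} = (1/det) · [[d, -b], [-b, a]] = [[0.3129, -0.0061],
 [-0.0061, 0.0982]].

Step 4 — quadratic form (x̄ - mu_0)^T · S^{-1} · (x̄ - mu_0):
  S^{-1} · (x̄ - mu_0) = (-0.0736, 0.1779),
  (x̄ - mu_0)^T · [...] = (-0.2)·(-0.0736) + (1.8)·(0.1779) = 0.335.

Step 5 — scale by n: T² = 5 · 0.335 = 1.6748.

T² ≈ 1.6748


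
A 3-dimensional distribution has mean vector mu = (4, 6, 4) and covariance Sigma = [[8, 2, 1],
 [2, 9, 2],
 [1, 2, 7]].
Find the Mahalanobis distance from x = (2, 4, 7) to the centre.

Step 1 — centre the observation: (x - mu) = (-2, -2, 3).

Step 2 — invert Sigma (cofactor / det for 3×3, or solve directly):
  Sigma^{-1} = [[0.1332, -0.0271, -0.0113],
 [-0.0271, 0.1242, -0.0316],
 [-0.0113, -0.0316, 0.1535]].

Step 3 — form the quadratic (x - mu)^T · Sigma^{-1} · (x - mu):
  Sigma^{-1} · (x - mu) = (-0.246, -0.2889, 0.5463).
  (x - mu)^T · [Sigma^{-1} · (x - mu)] = (-2)·(-0.246) + (-2)·(-0.2889) + (3)·(0.5463) = 2.7088.

Step 4 — take square root: d = √(2.7088) ≈ 1.6458.

d(x, mu) = √(2.7088) ≈ 1.6458


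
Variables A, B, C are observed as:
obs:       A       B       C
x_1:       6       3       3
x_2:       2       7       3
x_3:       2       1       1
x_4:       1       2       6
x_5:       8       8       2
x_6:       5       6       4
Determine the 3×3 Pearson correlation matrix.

Step 1 — column means:
  mean(A) = (6 + 2 + 2 + 1 + 8 + 5) / 6 = 24/6 = 4
  mean(B) = (3 + 7 + 1 + 2 + 8 + 6) / 6 = 27/6 = 4.5
  mean(C) = (3 + 3 + 1 + 6 + 2 + 4) / 6 = 19/6 = 3.1667

Step 2 — sample variances and covariances s[i,j] = (1/(n-1)) · Σ_k (x_{k,i} - mean_i) · (x_{k,j} - mean_j), with n-1 = 5:
  s[A,A] = ((2)·(2) + (-2)·(-2) + (-2)·(-2) + (-3)·(-3) + (4)·(4) + (1)·(1)) / 5 = 38/5 = 7.6
  s[A,B] = ((2)·(-1.5) + (-2)·(2.5) + (-2)·(-3.5) + (-3)·(-2.5) + (4)·(3.5) + (1)·(1.5)) / 5 = 22/5 = 4.4
  s[A,C] = ((2)·(-0.1667) + (-2)·(-0.1667) + (-2)·(-2.1667) + (-3)·(2.8333) + (4)·(-1.1667) + (1)·(0.8333)) / 5 = -8/5 = -1.6
  s[B,B] = ((-1.5)·(-1.5) + (2.5)·(2.5) + (-3.5)·(-3.5) + (-2.5)·(-2.5) + (3.5)·(3.5) + (1.5)·(1.5)) / 5 = 41.5/5 = 8.3
  s[B,C] = ((-1.5)·(-0.1667) + (2.5)·(-0.1667) + (-3.5)·(-2.1667) + (-2.5)·(2.8333) + (3.5)·(-1.1667) + (1.5)·(0.8333)) / 5 = -2.5/5 = -0.5
  s[C,C] = ((-0.1667)·(-0.1667) + (-0.1667)·(-0.1667) + (-2.1667)·(-2.1667) + (2.8333)·(2.8333) + (-1.1667)·(-1.1667) + (0.8333)·(0.8333)) / 5 = 14.8333/5 = 2.9667
  Sample standard deviations s_i = √(s[i,i]):
  s(A) = √(7.6) = 2.7568
  s(B) = √(8.3) = 2.881
  s(C) = √(2.9667) = 1.7224

Step 3 — r_{ij} = s_{ij} / (s_i · s_j):
  r[A,A] = 1 (diagonal).
  r[A,B] = 4.4 / (2.7568 · 2.881) = 4.4 / 7.9423 = 0.554
  r[A,C] = -1.6 / (2.7568 · 1.7224) = -1.6 / 4.7483 = -0.337
  r[B,B] = 1 (diagonal).
  r[B,C] = -0.5 / (2.881 · 1.7224) = -0.5 / 4.9622 = -0.1008
  r[C,C] = 1 (diagonal).

R is symmetric with unit diagonal. Assembling:

R = [[1, 0.554, -0.337],
 [0.554, 1, -0.1008],
 [-0.337, -0.1008, 1]]


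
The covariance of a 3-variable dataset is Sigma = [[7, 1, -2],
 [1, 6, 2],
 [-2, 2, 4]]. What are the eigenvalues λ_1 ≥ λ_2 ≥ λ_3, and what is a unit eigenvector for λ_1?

Step 1 — characteristic polynomial p(λ) = det(λI - Sigma) = λ³ - tr·λ² + c_1·λ - det, where tr = trace, c_1 = sum of the principal 2×2 minors, det = det(Sigma):
  tr = 7 + 6 + 4 = 17,
  c_1 = (7·6 - (1)²) + (7·4 - (-2)²) + (6·4 - (2)²) = 41 + 24 + 20 = 85,
  det = 7·(6·4 - (2)²) - (1)·((1)·4 - (2)·(-2)) + (-2)·((1)·(2) - 6·(-2)) = 7·(20) - (1)·(8) + (-2)·(14) = 104.
  So p(λ) = λ³ - 17λ² + 85λ - 104.
Step 2 — look for an integer root (rational root theorem: any rational root is an integer divisor of 104). Testing λ = 8:
  p(8) = 512 - 1088 + 680 - 104 = 0  ✓
  Dividing out (λ - 8): p(λ) = (λ - 8)(λ² - 9λ + 13).
Step 3 — remaining eigenvalues from the quadratic λ² - 9λ + 13 = 0:
  Δ = 9² - 4·13 = 81 - 52 = 29,  λ = (9 ± √29)/2 = (9 ± 5.3852)/2 ≈ 7.1926 or 1.8074.
  Sorted: λ_1 = 8,  λ_2 = 7.1926,  λ_3 = 1.8074  (check: sum = 17 = tr ✓).

Step 4 — unit eigenvector for λ_1 = 8: v spans the null space of (Sigma - λ_1 I), whose rows are
  r_1 = (-1, 1, -2),  r_2 = (1, -2, 2),  r_3 = (-2, 2, -4).
  v is orthogonal to every row, so take v ∝ r_1 × r_2 = ((1)·(2) - (-2)·(-2), (-2)·(1) - (-1)·(2), (-1)·(-2) - (1)·(1)) = (-2, 0, 1).
  Rescale (multiply by -1 so the first nonzero entry is positive): u = (2, 0, -1).
  ||u|| = √((2)² + (0)² + (-1)²) = √(5) ≈ 2.2361,  v_1 = u/||u|| ≈ (0.8944, 0, -0.4472) (||v_1|| = 1).

λ_1 = 8,  λ_2 = 7.1926,  λ_3 = 1.8074;  v_1 ≈ (0.8944, 0, -0.4472)


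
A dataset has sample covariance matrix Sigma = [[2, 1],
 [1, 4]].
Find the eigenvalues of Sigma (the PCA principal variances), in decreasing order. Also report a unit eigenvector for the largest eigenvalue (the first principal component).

Step 1 — characteristic polynomial of 2×2 Sigma:
  det(Sigma - λI) = λ² - trace · λ + det = 0.
  trace = 2 + 4 = 6, det = 2·4 - (1)² = 7.
Step 2 — discriminant:
  Δ = trace² - 4·det = 36 - 28 = 8.
Step 3 — eigenvalues:
  λ = (trace ± √Δ)/2 = (6 ± 2.8284)/2,
  λ_1 = 4.4142,  λ_2 = 1.5858.

Step 4 — unit eigenvector for λ_1: solve (Sigma - λ_1 I)v = 0. First row:
  (2 - 4.4142)·v_x + (1)·v_y = 0, i.e. (-2.4142)·v_x + (1)·v_y = 0,
  so v ∝ (b, λ_1 - a) = (1, 2.4142) = u.
  ||u|| = √((1)² + (2.4142)²) = √(6.8284) ≈ 2.6131,
  v_1 = u/||u|| ≈ (0.3827, 0.9239) (||v_1|| = 1).

λ_1 = 4.4142,  λ_2 = 1.5858;  v_1 ≈ (0.3827, 0.9239)


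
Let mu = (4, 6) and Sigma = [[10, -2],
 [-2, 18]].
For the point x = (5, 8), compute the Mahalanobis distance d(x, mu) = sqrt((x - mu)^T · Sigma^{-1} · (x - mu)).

Step 1 — centre the observation: (x - mu) = (1, 2).

Step 2 — invert Sigma. det(Sigma) = 10·18 - (-2)² = 176.
  Sigma^{-1} = (1/det) · [[d, -b], [-b, a]] = [[0.1023, 0.0114],
 [0.0114, 0.0568]].

Step 3 — form the quadratic (x - mu)^T · Sigma^{-1} · (x - mu):
  Sigma^{-1} · (x - mu) = (0.125, 0.125).
  (x - mu)^T · [Sigma^{-1} · (x - mu)] = (1)·(0.125) + (2)·(0.125) = 0.375.

Step 4 — take square root: d = √(0.375) ≈ 0.6124.

d(x, mu) = √(0.375) ≈ 0.6124


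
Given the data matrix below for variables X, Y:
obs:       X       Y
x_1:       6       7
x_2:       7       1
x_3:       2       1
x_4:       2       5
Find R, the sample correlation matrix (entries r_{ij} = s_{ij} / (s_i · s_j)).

Step 1 — column means:
  mean(X) = (6 + 7 + 2 + 2) / 4 = 17/4 = 4.25
  mean(Y) = (7 + 1 + 1 + 5) / 4 = 14/4 = 3.5

Step 2 — sample variances and covariances s[i,j] = (1/(n-1)) · Σ_k (x_{k,i} - mean_i) · (x_{k,j} - mean_j), with n-1 = 3:
  s[X,X] = ((1.75)·(1.75) + (2.75)·(2.75) + (-2.25)·(-2.25) + (-2.25)·(-2.25)) / 3 = 20.75/3 = 6.9167
  s[X,Y] = ((1.75)·(3.5) + (2.75)·(-2.5) + (-2.25)·(-2.5) + (-2.25)·(1.5)) / 3 = 1.5/3 = 0.5
  s[Y,Y] = ((3.5)·(3.5) + (-2.5)·(-2.5) + (-2.5)·(-2.5) + (1.5)·(1.5)) / 3 = 27/3 = 9
  Sample standard deviations s_i = √(s[i,i]):
  s(X) = √(6.9167) = 2.63
  s(Y) = √(9) = 3

Step 3 — r_{ij} = s_{ij} / (s_i · s_j):
  r[X,X] = 1 (diagonal).
  r[X,Y] = 0.5 / (2.63 · 3) = 0.5 / 7.8899 = 0.0634
  r[Y,Y] = 1 (diagonal).

R is symmetric with unit diagonal. Assembling:

R = [[1, 0.0634],
 [0.0634, 1]]


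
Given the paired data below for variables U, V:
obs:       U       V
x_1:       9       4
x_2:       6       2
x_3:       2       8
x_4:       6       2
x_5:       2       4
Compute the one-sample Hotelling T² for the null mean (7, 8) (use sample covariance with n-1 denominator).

Step 1 — sample mean vector:
  mean(U) = (9 + 6 + 2 + 6 + 2) / 5 = 25/5 = 5
  mean(V) = (4 + 2 + 8 + 2 + 4) / 5 = 20/5 = 4
  x̄ = (5, 4),  deviation x̄ - mu_0 = (5, 4) - (7, 8) = (-2, -4).

Step 2 — sample covariance matrix, S[i,j] = (1/(n-1)) · Σ_k (x_{k,i} - mean_i) · (x_{k,j} - mean_j), divisor n-1 = 4:
  S[U,U] = ((4)·(4) + (1)·(1) + (-3)·(-3) + (1)·(1) + (-3)·(-3)) / 4 = 36/4 = 9
  S[U,V] = ((4)·(0) + (1)·(-2) + (-3)·(4) + (1)·(-2) + (-3)·(0)) / 4 = -16/4 = -4
  S[V,V] = ((0)·(0) + (-2)·(-2) + (4)·(4) + (-2)·(-2) + (0)·(0)) / 4 = 24/4 = 6
  S = [[9, -4],
 [-4, 6]].

Step 3 — invert S. det(S) = 9·6 - (-4)² = 38.
  S^{-1} = (1/det) · [[d, -b], [-b, a]] = [[0.1579, 0.1053],
 [0.1053, 0.2368]].

Step 4 — quadratic form (x̄ - mu_0)^T · S^{-1} · (x̄ - mu_0):
  S^{-1} · (x̄ - mu_0) = (-0.7368, -1.1579),
  (x̄ - mu_0)^T · [...] = (-2)·(-0.7368) + (-4)·(-1.1579) = 6.1053.

Step 5 — scale by n: T² = 5 · 6.1053 = 30.5263.

T² ≈ 30.5263


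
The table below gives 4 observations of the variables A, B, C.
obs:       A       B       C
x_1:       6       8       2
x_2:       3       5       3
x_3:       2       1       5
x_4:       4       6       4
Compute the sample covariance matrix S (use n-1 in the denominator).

Step 1 — column means:
  mean(A) = (6 + 3 + 2 + 4) / 4 = 15/4 = 3.75
  mean(B) = (8 + 5 + 1 + 6) / 4 = 20/4 = 5
  mean(C) = (2 + 3 + 5 + 4) / 4 = 14/4 = 3.5

Step 2 — sample covariance S[i,j] = (1/(n-1)) · Σ_k (x_{k,i} - mean_i) · (x_{k,j} - mean_j), with n-1 = 3.
  S[A,A] = ((2.25)·(2.25) + (-0.75)·(-0.75) + (-1.75)·(-1.75) + (0.25)·(0.25)) / 3 = 8.75/3 = 2.9167
  S[A,B] = ((2.25)·(3) + (-0.75)·(0) + (-1.75)·(-4) + (0.25)·(1)) / 3 = 14/3 = 4.6667
  S[A,C] = ((2.25)·(-1.5) + (-0.75)·(-0.5) + (-1.75)·(1.5) + (0.25)·(0.5)) / 3 = -5.5/3 = -1.8333
  S[B,B] = ((3)·(3) + (0)·(0) + (-4)·(-4) + (1)·(1)) / 3 = 26/3 = 8.6667
  S[B,C] = ((3)·(-1.5) + (0)·(-0.5) + (-4)·(1.5) + (1)·(0.5)) / 3 = -10/3 = -3.3333
  S[C,C] = ((-1.5)·(-1.5) + (-0.5)·(-0.5) + (1.5)·(1.5) + (0.5)·(0.5)) / 3 = 5/3 = 1.6667

S is symmetric (S[j,i] = S[i,j]). Assembling:

S = [[2.9167, 4.6667, -1.8333],
 [4.6667, 8.6667, -3.3333],
 [-1.8333, -3.3333, 1.6667]]


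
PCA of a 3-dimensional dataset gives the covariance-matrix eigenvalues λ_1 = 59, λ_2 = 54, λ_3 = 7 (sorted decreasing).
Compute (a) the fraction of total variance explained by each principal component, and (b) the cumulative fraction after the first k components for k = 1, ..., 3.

Step 1 — total variance = trace(Sigma) = Σ λ_i = 59 + 54 + 7 = 120.

Step 2 — fraction explained by component i = λ_i / Σ λ:
  PC1: 59/120 = 0.4917
  PC2: 54/120 = 0.45
  PC3: 7/120 = 0.0583

Step 3 — cumulative fraction after k components = (λ_1 + ... + λ_k) / Σ λ:
  k = 1: 59/120 = 0.4917
  k = 2: (59 + 54)/120 = 113/120 = 0.9417
  k = 3: (59 + 54 + 7)/120 = 120/120 = 1

Summary (fraction, with percent):

explained: PC1 0.4917 (49.17%), PC2 0.45 (45%), PC3 0.0583 (5.83%);  cumulative: 0.4917, 0.9417, 1


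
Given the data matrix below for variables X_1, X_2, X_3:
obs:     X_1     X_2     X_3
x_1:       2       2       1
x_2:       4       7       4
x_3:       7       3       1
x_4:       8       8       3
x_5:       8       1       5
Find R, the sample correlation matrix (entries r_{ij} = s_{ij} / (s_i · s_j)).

Step 1 — column means:
  mean(X_1) = (2 + 4 + 7 + 8 + 8) / 5 = 29/5 = 5.8
  mean(X_2) = (2 + 7 + 3 + 8 + 1) / 5 = 21/5 = 4.2
  mean(X_3) = (1 + 4 + 1 + 3 + 5) / 5 = 14/5 = 2.8

Step 2 — sample variances and covariances s[i,j] = (1/(n-1)) · Σ_k (x_{k,i} - mean_i) · (x_{k,j} - mean_j), with n-1 = 4:
  s[X_1,X_1] = ((-3.8)·(-3.8) + (-1.8)·(-1.8) + (1.2)·(1.2) + (2.2)·(2.2) + (2.2)·(2.2)) / 4 = 28.8/4 = 7.2
  s[X_1,X_2] = ((-3.8)·(-2.2) + (-1.8)·(2.8) + (1.2)·(-1.2) + (2.2)·(3.8) + (2.2)·(-3.2)) / 4 = 3.2/4 = 0.8
  s[X_1,X_3] = ((-3.8)·(-1.8) + (-1.8)·(1.2) + (1.2)·(-1.8) + (2.2)·(0.2) + (2.2)·(2.2)) / 4 = 7.8/4 = 1.95
  s[X_2,X_2] = ((-2.2)·(-2.2) + (2.8)·(2.8) + (-1.2)·(-1.2) + (3.8)·(3.8) + (-3.2)·(-3.2)) / 4 = 38.8/4 = 9.7
  s[X_2,X_3] = ((-2.2)·(-1.8) + (2.8)·(1.2) + (-1.2)·(-1.8) + (3.8)·(0.2) + (-3.2)·(2.2)) / 4 = 3.2/4 = 0.8
  s[X_3,X_3] = ((-1.8)·(-1.8) + (1.2)·(1.2) + (-1.8)·(-1.8) + (0.2)·(0.2) + (2.2)·(2.2)) / 4 = 12.8/4 = 3.2
  Sample standard deviations s_i = √(s[i,i]):
  s(X_1) = √(7.2) = 2.6833
  s(X_2) = √(9.7) = 3.1145
  s(X_3) = √(3.2) = 1.7889

Step 3 — r_{ij} = s_{ij} / (s_i · s_j):
  r[X_1,X_1] = 1 (diagonal).
  r[X_1,X_2] = 0.8 / (2.6833 · 3.1145) = 0.8 / 8.357 = 0.0957
  r[X_1,X_3] = 1.95 / (2.6833 · 1.7889) = 1.95 / 4.8 = 0.4062
  r[X_2,X_2] = 1 (diagonal).
  r[X_2,X_3] = 0.8 / (3.1145 · 1.7889) = 0.8 / 5.5714 = 0.1436
  r[X_3,X_3] = 1 (diagonal).

R is symmetric with unit diagonal. Assembling:

R = [[1, 0.0957, 0.4062],
 [0.0957, 1, 0.1436],
 [0.4062, 0.1436, 1]]


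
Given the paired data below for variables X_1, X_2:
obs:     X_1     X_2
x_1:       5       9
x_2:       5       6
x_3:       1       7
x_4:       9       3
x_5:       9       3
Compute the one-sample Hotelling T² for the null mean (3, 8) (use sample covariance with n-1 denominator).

Step 1 — sample mean vector:
  mean(X_1) = (5 + 5 + 1 + 9 + 9) / 5 = 29/5 = 5.8
  mean(X_2) = (9 + 6 + 7 + 3 + 3) / 5 = 28/5 = 5.6
  x̄ = (5.8, 5.6),  deviation x̄ - mu_0 = (5.8, 5.6) - (3, 8) = (2.8, -2.4).

Step 2 — sample covariance matrix, S[i,j] = (1/(n-1)) · Σ_k (x_{k,i} - mean_i) · (x_{k,j} - mean_j), divisor n-1 = 4:
  S[X_1,X_1] = ((-0.8)·(-0.8) + (-0.8)·(-0.8) + (-4.8)·(-4.8) + (3.2)·(3.2) + (3.2)·(3.2)) / 4 = 44.8/4 = 11.2
  S[X_1,X_2] = ((-0.8)·(3.4) + (-0.8)·(0.4) + (-4.8)·(1.4) + (3.2)·(-2.6) + (3.2)·(-2.6)) / 4 = -26.4/4 = -6.6
  S[X_2,X_2] = ((3.4)·(3.4) + (0.4)·(0.4) + (1.4)·(1.4) + (-2.6)·(-2.6) + (-2.6)·(-2.6)) / 4 = 27.2/4 = 6.8
  S = [[11.2, -6.6],
 [-6.6, 6.8]].

Step 3 — invert S. det(S) = 11.2·6.8 - (-6.6)² = 32.6.
  S^{-1} = (1/det) · [[d, -b], [-b, a]] = [[0.2086, 0.2025],
 [0.2025, 0.3436]].

Step 4 — quadratic form (x̄ - mu_0)^T · S^{-1} · (x̄ - mu_0):
  S^{-1} · (x̄ - mu_0) = (0.0982, -0.2577),
  (x̄ - mu_0)^T · [...] = (2.8)·(0.0982) + (-2.4)·(-0.2577) = 0.8933.

Step 5 — scale by n: T² = 5 · 0.8933 = 4.4663.

T² ≈ 4.4663


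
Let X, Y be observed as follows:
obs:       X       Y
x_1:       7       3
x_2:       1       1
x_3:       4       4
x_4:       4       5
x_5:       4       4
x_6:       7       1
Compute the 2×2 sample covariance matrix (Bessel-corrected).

Step 1 — column means:
  mean(X) = (7 + 1 + 4 + 4 + 4 + 7) / 6 = 27/6 = 4.5
  mean(Y) = (3 + 1 + 4 + 5 + 4 + 1) / 6 = 18/6 = 3

Step 2 — sample covariance S[i,j] = (1/(n-1)) · Σ_k (x_{k,i} - mean_i) · (x_{k,j} - mean_j), with n-1 = 5.
  S[X,X] = ((2.5)·(2.5) + (-3.5)·(-3.5) + (-0.5)·(-0.5) + (-0.5)·(-0.5) + (-0.5)·(-0.5) + (2.5)·(2.5)) / 5 = 25.5/5 = 5.1
  S[X,Y] = ((2.5)·(0) + (-3.5)·(-2) + (-0.5)·(1) + (-0.5)·(2) + (-0.5)·(1) + (2.5)·(-2)) / 5 = 0/5 = 0
  S[Y,Y] = ((0)·(0) + (-2)·(-2) + (1)·(1) + (2)·(2) + (1)·(1) + (-2)·(-2)) / 5 = 14/5 = 2.8

S is symmetric (S[j,i] = S[i,j]). Assembling:

S = [[5.1, 0],
 [0, 2.8]]


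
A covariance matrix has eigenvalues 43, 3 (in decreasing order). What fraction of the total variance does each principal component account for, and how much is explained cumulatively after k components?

Step 1 — total variance = trace(Sigma) = Σ λ_i = 43 + 3 = 46.

Step 2 — fraction explained by component i = λ_i / Σ λ:
  PC1: 43/46 = 0.9348
  PC2: 3/46 = 0.0652

Step 3 — cumulative fraction after k components = (λ_1 + ... + λ_k) / Σ λ:
  k = 1: 43/46 = 0.9348
  k = 2: (43 + 3)/46 = 46/46 = 1

Summary (fraction, with percent):

explained: PC1 0.9348 (93.48%), PC2 0.0652 (6.52%);  cumulative: 0.9348, 1


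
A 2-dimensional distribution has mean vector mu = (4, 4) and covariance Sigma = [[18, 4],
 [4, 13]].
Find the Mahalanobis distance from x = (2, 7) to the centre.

Step 1 — centre the observation: (x - mu) = (-2, 3).

Step 2 — invert Sigma. det(Sigma) = 18·13 - (4)² = 218.
  Sigma^{-1} = (1/det) · [[d, -b], [-b, a]] = [[0.0596, -0.0183],
 [-0.0183, 0.0826]].

Step 3 — form the quadratic (x - mu)^T · Sigma^{-1} · (x - mu):
  Sigma^{-1} · (x - mu) = (-0.1743, 0.2844).
  (x - mu)^T · [Sigma^{-1} · (x - mu)] = (-2)·(-0.1743) + (3)·(0.2844) = 1.2018.

Step 4 — take square root: d = √(1.2018) ≈ 1.0963.

d(x, mu) = √(1.2018) ≈ 1.0963


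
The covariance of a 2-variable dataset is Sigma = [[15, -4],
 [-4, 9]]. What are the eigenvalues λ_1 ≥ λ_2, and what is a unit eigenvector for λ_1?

Step 1 — characteristic polynomial of 2×2 Sigma:
  det(Sigma - λI) = λ² - trace · λ + det = 0.
  trace = 15 + 9 = 24, det = 15·9 - (-4)² = 119.
Step 2 — discriminant:
  Δ = trace² - 4·det = 576 - 476 = 100.
Step 3 — eigenvalues:
  λ = (trace ± √Δ)/2 = (24 ± 10)/2,
  λ_1 = 17,  λ_2 = 7.

Step 4 — unit eigenvector for λ_1: solve (Sigma - λ_1 I)v = 0. First row:
  (15 - 17)·v_x + (-4)·v_y = 0, i.e. (-2)·v_x + (-4)·v_y = 0,
  so v ∝ (b, λ_1 - a) = (-4, 2); multiply by -1 so the first entry is positive: u = (4, -2).
  ||u|| = √((4)² + (-2)²) = √(20) ≈ 4.4721,
  v_1 = u/||u|| ≈ (0.8944, -0.4472) (||v_1|| = 1).

λ_1 = 17,  λ_2 = 7;  v_1 ≈ (0.8944, -0.4472)


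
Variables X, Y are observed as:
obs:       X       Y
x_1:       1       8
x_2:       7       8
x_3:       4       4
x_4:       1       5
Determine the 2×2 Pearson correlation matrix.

Step 1 — column means:
  mean(X) = (1 + 7 + 4 + 1) / 4 = 13/4 = 3.25
  mean(Y) = (8 + 8 + 4 + 5) / 4 = 25/4 = 6.25

Step 2 — sample variances and covariances s[i,j] = (1/(n-1)) · Σ_k (x_{k,i} - mean_i) · (x_{k,j} - mean_j), with n-1 = 3:
  s[X,X] = ((-2.25)·(-2.25) + (3.75)·(3.75) + (0.75)·(0.75) + (-2.25)·(-2.25)) / 3 = 24.75/3 = 8.25
  s[X,Y] = ((-2.25)·(1.75) + (3.75)·(1.75) + (0.75)·(-2.25) + (-2.25)·(-1.25)) / 3 = 3.75/3 = 1.25
  s[Y,Y] = ((1.75)·(1.75) + (1.75)·(1.75) + (-2.25)·(-2.25) + (-1.25)·(-1.25)) / 3 = 12.75/3 = 4.25
  Sample standard deviations s_i = √(s[i,i]):
  s(X) = √(8.25) = 2.8723
  s(Y) = √(4.25) = 2.0616

Step 3 — r_{ij} = s_{ij} / (s_i · s_j):
  r[X,X] = 1 (diagonal).
  r[X,Y] = 1.25 / (2.8723 · 2.0616) = 1.25 / 5.9214 = 0.2111
  r[Y,Y] = 1 (diagonal).

R is symmetric with unit diagonal. Assembling:

R = [[1, 0.2111],
 [0.2111, 1]]


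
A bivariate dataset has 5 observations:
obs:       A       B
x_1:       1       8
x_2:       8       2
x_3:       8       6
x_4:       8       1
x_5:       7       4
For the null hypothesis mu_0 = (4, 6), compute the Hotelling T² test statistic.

Step 1 — sample mean vector:
  mean(A) = (1 + 8 + 8 + 8 + 7) / 5 = 32/5 = 6.4
  mean(B) = (8 + 2 + 6 + 1 + 4) / 5 = 21/5 = 4.2
  x̄ = (6.4, 4.2),  deviation x̄ - mu_0 = (6.4, 4.2) - (4, 6) = (2.4, -1.8).

Step 2 — sample covariance matrix, S[i,j] = (1/(n-1)) · Σ_k (x_{k,i} - mean_i) · (x_{k,j} - mean_j), divisor n-1 = 4:
  S[A,A] = ((-5.4)·(-5.4) + (1.6)·(1.6) + (1.6)·(1.6) + (1.6)·(1.6) + (0.6)·(0.6)) / 4 = 37.2/4 = 9.3
  S[A,B] = ((-5.4)·(3.8) + (1.6)·(-2.2) + (1.6)·(1.8) + (1.6)·(-3.2) + (0.6)·(-0.2)) / 4 = -26.4/4 = -6.6
  S[B,B] = ((3.8)·(3.8) + (-2.2)·(-2.2) + (1.8)·(1.8) + (-3.2)·(-3.2) + (-0.2)·(-0.2)) / 4 = 32.8/4 = 8.2
  S = [[9.3, -6.6],
 [-6.6, 8.2]].

Step 3 — invert S. det(S) = 9.3·8.2 - (-6.6)² = 32.7.
  S^{-1} = (1/det) · [[d, -b], [-b, a]] = [[0.2508, 0.2018],
 [0.2018, 0.2844]].

Step 4 — quadratic form (x̄ - mu_0)^T · S^{-1} · (x̄ - mu_0):
  S^{-1} · (x̄ - mu_0) = (0.2385, -0.0275),
  (x̄ - mu_0)^T · [...] = (2.4)·(0.2385) + (-1.8)·(-0.0275) = 0.622.

Step 5 — scale by n: T² = 5 · 0.622 = 3.1101.

T² ≈ 3.1101


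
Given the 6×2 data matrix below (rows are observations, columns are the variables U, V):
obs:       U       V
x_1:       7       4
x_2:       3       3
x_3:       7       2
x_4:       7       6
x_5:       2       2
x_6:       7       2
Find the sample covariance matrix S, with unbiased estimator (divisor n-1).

Step 1 — column means:
  mean(U) = (7 + 3 + 7 + 7 + 2 + 7) / 6 = 33/6 = 5.5
  mean(V) = (4 + 3 + 2 + 6 + 2 + 2) / 6 = 19/6 = 3.1667

Step 2 — sample covariance S[i,j] = (1/(n-1)) · Σ_k (x_{k,i} - mean_i) · (x_{k,j} - mean_j), with n-1 = 5.
  S[U,U] = ((1.5)·(1.5) + (-2.5)·(-2.5) + (1.5)·(1.5) + (1.5)·(1.5) + (-3.5)·(-3.5) + (1.5)·(1.5)) / 5 = 27.5/5 = 5.5
  S[U,V] = ((1.5)·(0.8333) + (-2.5)·(-0.1667) + (1.5)·(-1.1667) + (1.5)·(2.8333) + (-3.5)·(-1.1667) + (1.5)·(-1.1667)) / 5 = 6.5/5 = 1.3
  S[V,V] = ((0.8333)·(0.8333) + (-0.1667)·(-0.1667) + (-1.1667)·(-1.1667) + (2.8333)·(2.8333) + (-1.1667)·(-1.1667) + (-1.1667)·(-1.1667)) / 5 = 12.8333/5 = 2.5667

S is symmetric (S[j,i] = S[i,j]). Assembling:

S = [[5.5, 1.3],
 [1.3, 2.5667]]


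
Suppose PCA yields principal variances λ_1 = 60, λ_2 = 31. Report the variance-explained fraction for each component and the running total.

Step 1 — total variance = trace(Sigma) = Σ λ_i = 60 + 31 = 91.

Step 2 — fraction explained by component i = λ_i / Σ λ:
  PC1: 60/91 = 0.6593
  PC2: 31/91 = 0.3407

Step 3 — cumulative fraction after k components = (λ_1 + ... + λ_k) / Σ λ:
  k = 1: 60/91 = 0.6593
  k = 2: (60 + 31)/91 = 91/91 = 1

Summary (fraction, with percent):

explained: PC1 0.6593 (65.93%), PC2 0.3407 (34.07%);  cumulative: 0.6593, 1


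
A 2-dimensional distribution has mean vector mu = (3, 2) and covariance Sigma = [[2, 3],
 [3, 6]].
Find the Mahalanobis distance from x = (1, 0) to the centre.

Step 1 — centre the observation: (x - mu) = (-2, -2).

Step 2 — invert Sigma. det(Sigma) = 2·6 - (3)² = 3.
  Sigma^{-1} = (1/det) · [[d, -b], [-b, a]] = [[2, -1],
 [-1, 0.6667]].

Step 3 — form the quadratic (x - mu)^T · Sigma^{-1} · (x - mu):
  Sigma^{-1} · (x - mu) = (-2, 0.6667).
  (x - mu)^T · [Sigma^{-1} · (x - mu)] = (-2)·(-2) + (-2)·(0.6667) = 2.6667.

Step 4 — take square root: d = √(2.6667) ≈ 1.633.

d(x, mu) = √(2.6667) ≈ 1.633


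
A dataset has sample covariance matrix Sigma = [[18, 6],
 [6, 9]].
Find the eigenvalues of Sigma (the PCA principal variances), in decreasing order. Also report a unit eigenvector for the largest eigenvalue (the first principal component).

Step 1 — characteristic polynomial of 2×2 Sigma:
  det(Sigma - λI) = λ² - trace · λ + det = 0.
  trace = 18 + 9 = 27, det = 18·9 - (6)² = 126.
Step 2 — discriminant:
  Δ = trace² - 4·det = 729 - 504 = 225.
Step 3 — eigenvalues:
  λ = (trace ± √Δ)/2 = (27 ± 15)/2,
  λ_1 = 21,  λ_2 = 6.

Step 4 — unit eigenvector for λ_1: solve (Sigma - λ_1 I)v = 0. First row:
  (18 - 21)·v_x + (6)·v_y = 0, i.e. (-3)·v_x + (6)·v_y = 0,
  so v ∝ (b, λ_1 - a) = (6, 3) = u.
  ||u|| = √((6)² + (3)²) = √(45) ≈ 6.7082,
  v_1 = u/||u|| ≈ (0.8944, 0.4472) (||v_1|| = 1).

λ_1 = 21,  λ_2 = 6;  v_1 ≈ (0.8944, 0.4472)


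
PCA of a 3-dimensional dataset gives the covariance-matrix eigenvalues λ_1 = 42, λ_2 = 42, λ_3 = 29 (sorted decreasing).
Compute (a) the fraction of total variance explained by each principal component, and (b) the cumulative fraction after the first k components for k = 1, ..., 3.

Step 1 — total variance = trace(Sigma) = Σ λ_i = 42 + 42 + 29 = 113.

Step 2 — fraction explained by component i = λ_i / Σ λ:
  PC1: 42/113 = 0.3717
  PC2: 42/113 = 0.3717
  PC3: 29/113 = 0.2566

Step 3 — cumulative fraction after k components = (λ_1 + ... + λ_k) / Σ λ:
  k = 1: 42/113 = 0.3717
  k = 2: (42 + 42)/113 = 84/113 = 0.7434
  k = 3: (42 + 42 + 29)/113 = 113/113 = 1

Summary (fraction, with percent):

explained: PC1 0.3717 (37.17%), PC2 0.3717 (37.17%), PC3 0.2566 (25.66%);  cumulative: 0.3717, 0.7434, 1


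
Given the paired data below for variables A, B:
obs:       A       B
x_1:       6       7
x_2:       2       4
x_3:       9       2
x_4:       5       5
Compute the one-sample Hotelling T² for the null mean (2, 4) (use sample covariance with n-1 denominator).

Step 1 — sample mean vector:
  mean(A) = (6 + 2 + 9 + 5) / 4 = 22/4 = 5.5
  mean(B) = (7 + 4 + 2 + 5) / 4 = 18/4 = 4.5
  x̄ = (5.5, 4.5),  deviation x̄ - mu_0 = (5.5, 4.5) - (2, 4) = (3.5, 0.5).

Step 2 — sample covariance matrix, S[i,j] = (1/(n-1)) · Σ_k (x_{k,i} - mean_i) · (x_{k,j} - mean_j), divisor n-1 = 3:
  S[A,A] = ((0.5)·(0.5) + (-3.5)·(-3.5) + (3.5)·(3.5) + (-0.5)·(-0.5)) / 3 = 25/3 = 8.3333
  S[A,B] = ((0.5)·(2.5) + (-3.5)·(-0.5) + (3.5)·(-2.5) + (-0.5)·(0.5)) / 3 = -6/3 = -2
  S[B,B] = ((2.5)·(2.5) + (-0.5)·(-0.5) + (-2.5)·(-2.5) + (0.5)·(0.5)) / 3 = 13/3 = 4.3333
  S = [[8.3333, -2],
 [-2, 4.3333]].

Step 3 — invert S. det(S) = 8.3333·4.3333 - (-2)² = 32.1111.
  S^{-1} = (1/det) · [[d, -b], [-b, a]] = [[0.1349, 0.0623],
 [0.0623, 0.2595]].

Step 4 — quadratic form (x̄ - mu_0)^T · S^{-1} · (x̄ - mu_0):
  S^{-1} · (x̄ - mu_0) = (0.5035, 0.3478),
  (x̄ - mu_0)^T · [...] = (3.5)·(0.5035) + (0.5)·(0.3478) = 1.936.

Step 5 — scale by n: T² = 4 · 1.936 = 7.7439.

T² ≈ 7.7439


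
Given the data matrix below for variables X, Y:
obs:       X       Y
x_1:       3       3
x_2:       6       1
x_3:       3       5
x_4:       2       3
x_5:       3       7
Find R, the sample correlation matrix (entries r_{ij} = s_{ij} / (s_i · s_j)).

Step 1 — column means:
  mean(X) = (3 + 6 + 3 + 2 + 3) / 5 = 17/5 = 3.4
  mean(Y) = (3 + 1 + 5 + 3 + 7) / 5 = 19/5 = 3.8

Step 2 — sample variances and covariances s[i,j] = (1/(n-1)) · Σ_k (x_{k,i} - mean_i) · (x_{k,j} - mean_j), with n-1 = 4:
  s[X,X] = ((-0.4)·(-0.4) + (2.6)·(2.6) + (-0.4)·(-0.4) + (-1.4)·(-1.4) + (-0.4)·(-0.4)) / 4 = 9.2/4 = 2.3
  s[X,Y] = ((-0.4)·(-0.8) + (2.6)·(-2.8) + (-0.4)·(1.2) + (-1.4)·(-0.8) + (-0.4)·(3.2)) / 4 = -7.6/4 = -1.9
  s[Y,Y] = ((-0.8)·(-0.8) + (-2.8)·(-2.8) + (1.2)·(1.2) + (-0.8)·(-0.8) + (3.2)·(3.2)) / 4 = 20.8/4 = 5.2
  Sample standard deviations s_i = √(s[i,i]):
  s(X) = √(2.3) = 1.5166
  s(Y) = √(5.2) = 2.2804

Step 3 — r_{ij} = s_{ij} / (s_i · s_j):
  r[X,X] = 1 (diagonal).
  r[X,Y] = -1.9 / (1.5166 · 2.2804) = -1.9 / 3.4583 = -0.5494
  r[Y,Y] = 1 (diagonal).

R is symmetric with unit diagonal. Assembling:

R = [[1, -0.5494],
 [-0.5494, 1]]


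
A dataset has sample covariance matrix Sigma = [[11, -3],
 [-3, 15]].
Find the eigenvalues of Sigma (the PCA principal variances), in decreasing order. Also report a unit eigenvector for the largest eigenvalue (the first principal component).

Step 1 — characteristic polynomial of 2×2 Sigma:
  det(Sigma - λI) = λ² - trace · λ + det = 0.
  trace = 11 + 15 = 26, det = 11·15 - (-3)² = 156.
Step 2 — discriminant:
  Δ = trace² - 4·det = 676 - 624 = 52.
Step 3 — eigenvalues:
  λ = (trace ± √Δ)/2 = (26 ± 7.2111)/2,
  λ_1 = 16.6056,  λ_2 = 9.3944.

Step 4 — unit eigenvector for λ_1: solve (Sigma - λ_1 I)v = 0. First row:
  (11 - 16.6056)·v_x + (-3)·v_y = 0, i.e. (-5.6056)·v_x + (-3)·v_y = 0,
  so v ∝ (b, λ_1 - a) = (-3, 5.6056); multiply by -1 so the first entry is positive: u = (3, -5.6056).
  ||u|| = √((3)² + (-5.6056)²) = √(40.4222) ≈ 6.3578,
  v_1 = u/||u|| ≈ (0.4719, -0.8817) (||v_1|| = 1).

λ_1 = 16.6056,  λ_2 = 9.3944;  v_1 ≈ (0.4719, -0.8817)


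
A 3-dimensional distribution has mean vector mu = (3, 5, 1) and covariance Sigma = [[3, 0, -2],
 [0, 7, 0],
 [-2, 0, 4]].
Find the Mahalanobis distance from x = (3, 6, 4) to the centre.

Step 1 — centre the observation: (x - mu) = (0, 1, 3).

Step 2 — invert Sigma (cofactor / det for 3×3, or solve directly):
  Sigma^{-1} = [[0.5, 0, 0.25],
 [0, 0.1429, 0],
 [0.25, 0, 0.375]].

Step 3 — form the quadratic (x - mu)^T · Sigma^{-1} · (x - mu):
  Sigma^{-1} · (x - mu) = (0.75, 0.1429, 1.125).
  (x - mu)^T · [Sigma^{-1} · (x - mu)] = (0)·(0.75) + (1)·(0.1429) + (3)·(1.125) = 3.5179.

Step 4 — take square root: d = √(3.5179) ≈ 1.8756.

d(x, mu) = √(3.5179) ≈ 1.8756


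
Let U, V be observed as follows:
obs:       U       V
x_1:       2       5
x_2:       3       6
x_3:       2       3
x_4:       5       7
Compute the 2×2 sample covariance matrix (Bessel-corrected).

Step 1 — column means:
  mean(U) = (2 + 3 + 2 + 5) / 4 = 12/4 = 3
  mean(V) = (5 + 6 + 3 + 7) / 4 = 21/4 = 5.25

Step 2 — sample covariance S[i,j] = (1/(n-1)) · Σ_k (x_{k,i} - mean_i) · (x_{k,j} - mean_j), with n-1 = 3.
  S[U,U] = ((-1)·(-1) + (0)·(0) + (-1)·(-1) + (2)·(2)) / 3 = 6/3 = 2
  S[U,V] = ((-1)·(-0.25) + (0)·(0.75) + (-1)·(-2.25) + (2)·(1.75)) / 3 = 6/3 = 2
  S[V,V] = ((-0.25)·(-0.25) + (0.75)·(0.75) + (-2.25)·(-2.25) + (1.75)·(1.75)) / 3 = 8.75/3 = 2.9167

S is symmetric (S[j,i] = S[i,j]). Assembling:

S = [[2, 2],
 [2, 2.9167]]


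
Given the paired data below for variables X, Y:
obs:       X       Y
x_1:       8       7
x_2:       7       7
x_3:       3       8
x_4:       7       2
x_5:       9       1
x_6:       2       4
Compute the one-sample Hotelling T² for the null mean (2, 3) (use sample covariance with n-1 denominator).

Step 1 — sample mean vector:
  mean(X) = (8 + 7 + 3 + 7 + 9 + 2) / 6 = 36/6 = 6
  mean(Y) = (7 + 7 + 8 + 2 + 1 + 4) / 6 = 29/6 = 4.8333
  x̄ = (6, 4.8333),  deviation x̄ - mu_0 = (6, 4.8333) - (2, 3) = (4, 1.8333).

Step 2 — sample covariance matrix, S[i,j] = (1/(n-1)) · Σ_k (x_{k,i} - mean_i) · (x_{k,j} - mean_j), divisor n-1 = 5:
  S[X,X] = ((2)·(2) + (1)·(1) + (-3)·(-3) + (1)·(1) + (3)·(3) + (-4)·(-4)) / 5 = 40/5 = 8
  S[X,Y] = ((2)·(2.1667) + (1)·(2.1667) + (-3)·(3.1667) + (1)·(-2.8333) + (3)·(-3.8333) + (-4)·(-0.8333)) / 5 = -14/5 = -2.8
  S[Y,Y] = ((2.1667)·(2.1667) + (2.1667)·(2.1667) + (3.1667)·(3.1667) + (-2.8333)·(-2.8333) + (-3.8333)·(-3.8333) + (-0.8333)·(-0.8333)) / 5 = 42.8333/5 = 8.5667
  S = [[8, -2.8],
 [-2.8, 8.5667]].

Step 3 — invert S. det(S) = 8·8.5667 - (-2.8)² = 60.6933.
  S^{-1} = (1/det) · [[d, -b], [-b, a]] = [[0.1411, 0.0461],
 [0.0461, 0.1318]].

Step 4 — quadratic form (x̄ - mu_0)^T · S^{-1} · (x̄ - mu_0):
  S^{-1} · (x̄ - mu_0) = (0.6492, 0.4262),
  (x̄ - mu_0)^T · [...] = (4)·(0.6492) + (1.8333)·(0.4262) = 3.378.

Step 5 — scale by n: T² = 6 · 3.378 = 20.268.

T² ≈ 20.268


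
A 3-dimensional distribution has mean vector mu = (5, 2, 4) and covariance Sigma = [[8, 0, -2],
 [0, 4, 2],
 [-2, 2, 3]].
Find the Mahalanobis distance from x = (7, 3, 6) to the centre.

Step 1 — centre the observation: (x - mu) = (2, 1, 2).

Step 2 — invert Sigma (cofactor / det for 3×3, or solve directly):
  Sigma^{-1} = [[0.1667, -0.0833, 0.1667],
 [-0.0833, 0.4167, -0.3333],
 [0.1667, -0.3333, 0.6667]].

Step 3 — form the quadratic (x - mu)^T · Sigma^{-1} · (x - mu):
  Sigma^{-1} · (x - mu) = (0.5833, -0.4167, 1.3333).
  (x - mu)^T · [Sigma^{-1} · (x - mu)] = (2)·(0.5833) + (1)·(-0.4167) + (2)·(1.3333) = 3.4167.

Step 4 — take square root: d = √(3.4167) ≈ 1.8484.

d(x, mu) = √(3.4167) ≈ 1.8484


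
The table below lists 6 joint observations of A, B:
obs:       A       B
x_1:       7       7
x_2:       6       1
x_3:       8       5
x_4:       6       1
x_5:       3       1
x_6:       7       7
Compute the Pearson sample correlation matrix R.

Step 1 — column means:
  mean(A) = (7 + 6 + 8 + 6 + 3 + 7) / 6 = 37/6 = 6.1667
  mean(B) = (7 + 1 + 5 + 1 + 1 + 7) / 6 = 22/6 = 3.6667

Step 2 — sample variances and covariances s[i,j] = (1/(n-1)) · Σ_k (x_{k,i} - mean_i) · (x_{k,j} - mean_j), with n-1 = 5:
  s[A,A] = ((0.8333)·(0.8333) + (-0.1667)·(-0.1667) + (1.8333)·(1.8333) + (-0.1667)·(-0.1667) + (-3.1667)·(-3.1667) + (0.8333)·(0.8333)) / 5 = 14.8333/5 = 2.9667
  s[A,B] = ((0.8333)·(3.3333) + (-0.1667)·(-2.6667) + (1.8333)·(1.3333) + (-0.1667)·(-2.6667) + (-3.1667)·(-2.6667) + (0.8333)·(3.3333)) / 5 = 17.3333/5 = 3.4667
  s[B,B] = ((3.3333)·(3.3333) + (-2.6667)·(-2.6667) + (1.3333)·(1.3333) + (-2.6667)·(-2.6667) + (-2.6667)·(-2.6667) + (3.3333)·(3.3333)) / 5 = 45.3333/5 = 9.0667
  Sample standard deviations s_i = √(s[i,i]):
  s(A) = √(2.9667) = 1.7224
  s(B) = √(9.0667) = 3.0111

Step 3 — r_{ij} = s_{ij} / (s_i · s_j):
  r[A,A] = 1 (diagonal).
  r[A,B] = 3.4667 / (1.7224 · 3.0111) = 3.4667 / 5.1863 = 0.6684
  r[B,B] = 1 (diagonal).

R is symmetric with unit diagonal. Assembling:

R = [[1, 0.6684],
 [0.6684, 1]]


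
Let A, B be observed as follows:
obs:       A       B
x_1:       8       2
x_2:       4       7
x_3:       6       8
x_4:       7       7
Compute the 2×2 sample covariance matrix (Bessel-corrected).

Step 1 — column means:
  mean(A) = (8 + 4 + 6 + 7) / 4 = 25/4 = 6.25
  mean(B) = (2 + 7 + 8 + 7) / 4 = 24/4 = 6

Step 2 — sample covariance S[i,j] = (1/(n-1)) · Σ_k (x_{k,i} - mean_i) · (x_{k,j} - mean_j), with n-1 = 3.
  S[A,A] = ((1.75)·(1.75) + (-2.25)·(-2.25) + (-0.25)·(-0.25) + (0.75)·(0.75)) / 3 = 8.75/3 = 2.9167
  S[A,B] = ((1.75)·(-4) + (-2.25)·(1) + (-0.25)·(2) + (0.75)·(1)) / 3 = -9/3 = -3
  S[B,B] = ((-4)·(-4) + (1)·(1) + (2)·(2) + (1)·(1)) / 3 = 22/3 = 7.3333

S is symmetric (S[j,i] = S[i,j]). Assembling:

S = [[2.9167, -3],
 [-3, 7.3333]]


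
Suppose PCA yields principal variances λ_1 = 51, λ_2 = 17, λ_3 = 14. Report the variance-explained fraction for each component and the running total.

Step 1 — total variance = trace(Sigma) = Σ λ_i = 51 + 17 + 14 = 82.

Step 2 — fraction explained by component i = λ_i / Σ λ:
  PC1: 51/82 = 0.622
  PC2: 17/82 = 0.2073
  PC3: 14/82 = 0.1707

Step 3 — cumulative fraction after k components = (λ_1 + ... + λ_k) / Σ λ:
  k = 1: 51/82 = 0.622
  k = 2: (51 + 17)/82 = 68/82 = 0.8293
  k = 3: (51 + 17 + 14)/82 = 82/82 = 1

Summary (fraction, with percent):

explained: PC1 0.622 (62.2%), PC2 0.2073 (20.73%), PC3 0.1707 (17.07%);  cumulative: 0.622, 0.8293, 1


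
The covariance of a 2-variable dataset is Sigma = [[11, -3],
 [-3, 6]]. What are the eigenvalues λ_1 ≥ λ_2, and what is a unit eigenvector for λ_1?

Step 1 — characteristic polynomial of 2×2 Sigma:
  det(Sigma - λI) = λ² - trace · λ + det = 0.
  trace = 11 + 6 = 17, det = 11·6 - (-3)² = 57.
Step 2 — discriminant:
  Δ = trace² - 4·det = 289 - 228 = 61.
Step 3 — eigenvalues:
  λ = (trace ± √Δ)/2 = (17 ± 7.8102)/2,
  λ_1 = 12.4051,  λ_2 = 4.5949.

Step 4 — unit eigenvector for λ_1: solve (Sigma - λ_1 I)v = 0. First row:
  (11 - 12.4051)·v_x + (-3)·v_y = 0, i.e. (-1.4051)·v_x + (-3)·v_y = 0,
  so v ∝ (b, λ_1 - a) = (-3, 1.4051); multiply by -1 so the first entry is positive: u = (3, -1.4051).
  ||u|| = √((3)² + (-1.4051)²) = √(10.9744) ≈ 3.3128,
  v_1 = u/||u|| ≈ (0.9056, -0.4242) (||v_1|| = 1).

λ_1 = 12.4051,  λ_2 = 4.5949;  v_1 ≈ (0.9056, -0.4242)
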